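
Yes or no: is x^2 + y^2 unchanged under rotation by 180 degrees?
Yes

Applying rotation by 180 degrees: x' = x*cos(180 degrees) - y*sin(180 degrees) = -x, y' = x*sin(180 degrees) + y*cos(180 degrees) = -y

Substituting into x^2 + y^2:
(-x)^2 + (-y)^2
= x^2 + y^2

This equals the original expression x^2 + y^2, so it IS invariant.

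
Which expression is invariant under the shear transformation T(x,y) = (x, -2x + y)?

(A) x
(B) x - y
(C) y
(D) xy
A

Under the shear T(x,y) = (x, -2x + y):
Substitute the transformed coordinates into each option and compare with the original:
(A) x  ->  (x) = x   [equals x: invariant]
(B) x - y  ->  (x) - (-2x + y) = 3x - y   [differs from x - y: not invariant]
(C) y  ->  (-2x + y) = -2x + y   [differs from y: not invariant]
(D) xy  ->  (x)(-2x + y) = -2x^2 + xy   [differs from xy: not invariant]

Only option (A), x, is unchanged by the transformation.
A vertical shear moves points parallel to the y-axis, so the x-coordinate (and any function of x alone) is unchanged.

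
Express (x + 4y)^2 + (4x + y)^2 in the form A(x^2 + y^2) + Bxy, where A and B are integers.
17(x^2 + y^2) + 16xy

Expanding: (x + 4y)^2 = x^2 + 8xy + 16y^2
(4x + y)^2 = 16x^2 + 8xy + y^2
Sum = (1+16)(x^2+y^2) + 16xy = 17(x^2 + y^2) + 16xy
This is symmetric in x and y.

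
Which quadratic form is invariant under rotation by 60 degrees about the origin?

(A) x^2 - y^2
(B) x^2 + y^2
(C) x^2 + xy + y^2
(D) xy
B

Rotation by 60 degrees sends (x, y) to (x/2 - sqrt(3)y/2, sqrt(3)x/2 + y/2).
Substitute the transformed coordinates into each option and compare with the original:
(A) x^2 - y^2  ->  (x/2 - sqrt(3)y/2)^2 - (sqrt(3)x/2 + y/2)^2 = -x^2/2 - sqrt(3)xy + y^2/2   [differs from x^2 - y^2: not invariant]
(B) x^2 + y^2  ->  (x/2 - sqrt(3)y/2)^2 + (sqrt(3)x/2 + y/2)^2 = x^2 + y^2   [equals x^2 + y^2: invariant]
(C) x^2 + xy + y^2  ->  (x/2 - sqrt(3)y/2)^2 + (x/2 - sqrt(3)y/2)(sqrt(3)x/2 + y/2) + (sqrt(3)x/2 + y/2)^2 = sqrt(3)x^2/4 + x^2 - xy/2 - sqrt(3)y^2/4 + y^2   [differs from x^2 + xy + y^2: not invariant]
(D) xy  ->  (x/2 - sqrt(3)y/2)(sqrt(3)x/2 + y/2) = sqrt(3)x^2/4 - xy/2 - sqrt(3)y^2/4   [differs from xy: not invariant]

Only option (B), x^2 + y^2, is unchanged by the transformation.
x^2 + y^2 is the squared distance from the origin, which rotations preserve.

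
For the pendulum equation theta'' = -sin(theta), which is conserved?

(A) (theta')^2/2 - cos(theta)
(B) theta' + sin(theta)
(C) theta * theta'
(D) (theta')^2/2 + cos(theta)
A

A first integral I satisfies dI/dt = 0 along every solution. Differentiate each option and use the equation of motion:
(A) d/dt[(theta')^2/2 - cos(theta)] = theta' theta'' + sin(theta) theta' = theta'(-sin(theta)) + theta' sin(theta) = 0
(B) d/dt[theta' + sin(theta)] = theta'' + cos(theta) theta' = -sin(theta) + theta' cos(theta), not identically 0
(C) d/dt[theta * theta'] = (theta')^2 + theta theta'' = (theta')^2 - theta sin(theta), not identically 0
(D) d/dt[(theta')^2/2 + cos(theta)] = theta' theta'' - sin(theta) theta' = -2 theta' sin(theta), not identically 0

Only (A) has zero time-derivative. This is the total energy: kinetic (theta')^2/2 plus potential -cos(theta).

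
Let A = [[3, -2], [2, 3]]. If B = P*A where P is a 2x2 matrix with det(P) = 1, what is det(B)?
13

By the multiplicative property of determinants, det(B) = det(P*A) = det(P) * det(A) = det(A),
so the determinant is invariant under multiplication by any determinant-1 matrix; we just need det(A).

det(A) = (3)(3) - (-2)(2) = 9 - (-4) = 13

Therefore det(B) = 1 * 13 = 13.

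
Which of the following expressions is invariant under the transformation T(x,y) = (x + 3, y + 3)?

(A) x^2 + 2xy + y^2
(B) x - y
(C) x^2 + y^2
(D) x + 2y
B

An expression E(x,y) is invariant under T if E(T(x,y)) = E(x,y). Here T(x,y) = (x + 3, y + 3).
Substitute the transformed coordinates into each option and compare with the original:
(A) x^2 + 2xy + y^2  ->  (x + 3)^2 + 2(x + 3)(y + 3) + (y + 3)^2 = x^2 + 2xy + 12x + y^2 + 12y + 36   [differs from x^2 + 2xy + y^2: not invariant]
(B) x - y  ->  (x + 3) - (y + 3) = x - y   [equals x - y: invariant]
(C) x^2 + y^2  ->  (x + 3)^2 + (y + 3)^2 = x^2 + 6x + y^2 + 6y + 18   [differs from x^2 + y^2: not invariant]
(D) x + 2y  ->  (x + 3) + 2(y + 3) = x + 2y + 9   [differs from x + 2y: not invariant]

Only option (B), x - y, is unchanged by the transformation.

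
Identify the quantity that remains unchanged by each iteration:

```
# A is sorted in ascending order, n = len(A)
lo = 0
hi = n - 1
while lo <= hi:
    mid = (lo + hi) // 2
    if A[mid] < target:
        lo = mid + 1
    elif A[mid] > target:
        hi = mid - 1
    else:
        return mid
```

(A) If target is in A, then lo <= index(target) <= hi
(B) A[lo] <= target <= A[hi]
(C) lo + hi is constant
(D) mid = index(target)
A

A loop invariant must hold before the first iteration and be re-established by every execution of the body.

(A) If target is in A, then lo <= index(target) <= hi: Before the loop [lo, hi] = [0, n-1] covers every index. When A[mid] < target, sortedness puts target strictly to the right of mid, so setting lo = mid + 1 keeps index(target) in [lo, hi]; symmetrically for hi = mid - 1. Hence 'if target is in A then lo <= index(target) <= hi' holds after every iteration, and when lo > hi it proves target is absent.

The other options fail:
(B) A[lo] <= target <= A[hi]: fails when target is not in A (e.g. target < A[0] already violates it before the loop), so it is not maintained in general.
(C) lo + hi is constant: each iteration moves exactly one of lo, hi, so lo + hi changes (e.g. 0 + (n-1) becomes (mid+1) + (n-1)).
(D) mid = index(target): mid is just the current probe; it equals index(target) only on the iteration that returns.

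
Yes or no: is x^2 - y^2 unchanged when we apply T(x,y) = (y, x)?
No

Substitute T(x,y) = (y, x) into the expression and compare with the original.

Original: x^2 - y^2
After applying T: (y)^2 - (x)^2 = -x^2 + y^2

This differs from the original x^2 - y^2 (difference: -2x^2 + 2y^2), so the expression is NOT invariant.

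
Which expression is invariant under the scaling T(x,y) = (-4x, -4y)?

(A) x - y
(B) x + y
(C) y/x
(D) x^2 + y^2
C

Under the uniform scaling T(x,y) = (-4x, -4y):
Substitute the transformed coordinates into each option and compare with the original:
(A) x - y  ->  (-4x) - (-4y) = -4x + 4y   [differs from x - y: not invariant]
(B) x + y  ->  (-4x) + (-4y) = -4x - 4y   [differs from x + y: not invariant]
(C) y/x  ->  (-4y)/(-4x) = y/x   [equals y/x: invariant]
(D) x^2 + y^2  ->  (-4x)^2 + (-4y)^2 = 16x^2 + 16y^2   [differs from x^2 + y^2: not invariant]

Only option (C), y/x, is unchanged by the transformation.
The common factor -4 cancels in a ratio of coordinates, while sums, products and sums of squares pick up factors of -4 or 16.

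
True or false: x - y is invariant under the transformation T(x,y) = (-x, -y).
False

Substitute T(x,y) = (-x, -y) into the expression and compare with the original.

Original: x - y
After applying T: (-x) - (-y) = -x + y

This differs from the original x - y (difference: -2x + 2y), so the expression is NOT invariant.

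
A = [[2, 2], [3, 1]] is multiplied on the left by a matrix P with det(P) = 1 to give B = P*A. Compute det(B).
-4

By the multiplicative property of determinants, det(B) = det(P*A) = det(P) * det(A) = det(A),
so the determinant is invariant under multiplication by any determinant-1 matrix; we just need det(A).

det(A) = (2)(1) - (2)(3) = 2 - 6 = -4

Therefore det(B) = 1 * (-4) = -4.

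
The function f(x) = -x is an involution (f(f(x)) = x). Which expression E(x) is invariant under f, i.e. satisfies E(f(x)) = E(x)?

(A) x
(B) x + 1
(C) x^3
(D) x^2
D

Replace x by f(x) = -x in each option and simplify. As a quick numerical cross-check, also compare E(3) with E(f(3)) = E(-3).

(A) x  ->  (-x) = -x; check: E(3) = 3 but E(-3) = -3.   [not invariant]
(B) x + 1  ->  (-x) + 1 = 1 - x; check: E(3) = 4 but E(-3) = -2.   [not invariant]
(C) x^3  ->  (-x)^3 = -x^3; check: E(3) = 27 but E(-3) = -27.   [not invariant]
(D) x^2  ->  (-x)^2, which simplifies back to x^2; check: E(3) = 9, E(-3) = 9.   [invariant]

Only (D) is unchanged. E is symmetric under swapping x with f(x) = -x, which is exactly what an involution does.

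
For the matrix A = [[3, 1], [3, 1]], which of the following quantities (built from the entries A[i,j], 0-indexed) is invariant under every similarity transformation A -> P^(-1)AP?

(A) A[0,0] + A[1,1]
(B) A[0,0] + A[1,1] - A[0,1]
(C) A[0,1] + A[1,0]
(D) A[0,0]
A

A[0,0] + A[1,1] is the trace of A. By the cyclic property of the trace, tr(P^(-1)AP) = tr(APP^(-1)) = tr(A), so it is the same for every matrix similar to A.

The other combinations are not similarity invariants. For example, take P = [[1, -1], [0, 1]] (det P = 1), so P^(-1) = [[1, 1], [0, 1]] and
B = P^(-1)AP = [[6, -4], [3, -2]].
Evaluating each option on A and on B:
(A) A[0,0] + A[1,1]: 4 for A, 4 for B -> unchanged
(B) A[0,0] + A[1,1] - A[0,1]: 3 for A, 8 for B -> changes
(C) A[0,1] + A[1,0]: 4 for A, -1 for B -> changes
(D) A[0,0]: 3 for A, 6 for B -> changes

Only (A) A[0,0] + A[1,1] = 4 survives (and it does so for every P, not just this one), so it is the invariant.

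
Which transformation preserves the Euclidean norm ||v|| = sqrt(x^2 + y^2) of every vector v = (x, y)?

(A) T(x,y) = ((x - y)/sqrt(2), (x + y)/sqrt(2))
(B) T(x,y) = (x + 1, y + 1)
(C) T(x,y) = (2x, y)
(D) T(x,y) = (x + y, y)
A

A transformation preserves a norm if ||T(v)|| = ||v|| for every v; a single vector where the norm changes rules an option out.

(A) T(x,y) = ((x - y)/sqrt(2), (x + y)/sqrt(2)): preserves the norm -- it is an orthogonal map (a rotation/reflection), and (sqrt(2)(x - y)/2)^2 + (sqrt(2)(x + y)/2)^2 simplifies to x^2 + y^2.
(B) T(x,y) = (x + 1, y + 1): v = (1, 0) has norm sqrt((1)^2 + (0)^2) = 1, but T(v) = (2, 1) has norm sqrt(5) -- not preserved.
(C) T(x,y) = (2x, y): v = (1, 0) has norm sqrt((1)^2 + (0)^2) = 1, but T(v) = (2, 0) has norm 2 -- not preserved.
(D) T(x,y) = (x + y, y): v = (0, 1) has norm sqrt((0)^2 + (1)^2) = 1, but T(v) = (1, 1) has norm sqrt(2) -- not preserved.

Therefore the answer is (A).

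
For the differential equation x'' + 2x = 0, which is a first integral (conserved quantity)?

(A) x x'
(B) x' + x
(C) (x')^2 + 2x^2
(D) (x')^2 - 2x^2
C

A first integral I satisfies dI/dt = 0 along every solution. Differentiate each option and use the equation of motion:
(A) d/dt[x x'] = (x')^2 + x x'' = (x')^2 - 2x^2, not identically 0
(B) d/dt[x' + x] = x'' + x' = -2x + x', not identically 0
(C) d/dt[(x')^2 + 2x^2] = 2x'x'' + 4x x' = 2x'(-2x) + 4x x' = 0
(D) d/dt[(x')^2 - 2x^2] = 2x'x'' - 4x x' = -8x x', not identically 0

Only (C) has zero time-derivative. So the energy-like quantity (x')^2 + 2x^2 is the first integral.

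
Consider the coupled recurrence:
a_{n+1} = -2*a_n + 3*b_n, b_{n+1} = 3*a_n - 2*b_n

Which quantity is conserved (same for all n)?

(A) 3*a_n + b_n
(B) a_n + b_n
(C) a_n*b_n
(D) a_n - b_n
B

Replace a_n by a_{n+1} = -2*a_n + 3*b_n and b_n by b_{n+1} = 3*a_n - 2*b_n in each option and simplify:
(A) 3*a_n + b_n  ->  3*(-2*a_n + 3*b_n) + (3*a_n - 2*b_n) = -3*a_n + 7*b_n   [not conserved]
(B) a_n + b_n  ->  (-2*a_n + 3*b_n) + (3*a_n - 2*b_n) = a_n + b_n   [conserved]
(C) a_n*b_n  ->  (-2*a_n + 3*b_n)*(3*a_n - 2*b_n) = -6*a_n^2 + 13*a_n*b_n - 6*b_n^2   [not conserved]
(D) a_n - b_n  ->  (-2*a_n + 3*b_n) - (3*a_n - 2*b_n) = -5*a_n + 5*b_n   [not conserved]

Only (B) a_n + b_n returns to itself after one step, so it is the conserved quantity.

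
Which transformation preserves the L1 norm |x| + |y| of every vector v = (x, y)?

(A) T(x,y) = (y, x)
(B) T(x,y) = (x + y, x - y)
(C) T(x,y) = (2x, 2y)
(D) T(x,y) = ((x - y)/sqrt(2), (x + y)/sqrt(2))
A

A transformation preserves a norm if ||T(v)|| = ||v|| for every v; a single vector where the norm changes rules an option out.

(A) T(x,y) = (y, x): preserves the norm -- it only permutes the coordinates and/or flips signs, which leaves |x| + |y| unchanged.
(B) T(x,y) = (x + y, x - y): v = (1, 0) has norm |1| + |0| = 1, but T(v) = (1, 1) has norm 2 -- not preserved.
(C) T(x,y) = (2x, 2y): v = (1, 0) has norm |1| + |0| = 1, but T(v) = (2, 0) has norm 2 -- not preserved.
(D) T(x,y) = ((x - y)/sqrt(2), (x + y)/sqrt(2)): v = (1, 0) has norm |1| + |0| = 1, but T(v) = (sqrt(2)/2, sqrt(2)/2) has norm sqrt(2) -- not preserved.

Therefore the answer is (A).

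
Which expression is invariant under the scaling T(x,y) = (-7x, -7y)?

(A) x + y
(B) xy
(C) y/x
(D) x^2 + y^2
C

Under the uniform scaling T(x,y) = (-7x, -7y):
Substitute the transformed coordinates into each option and compare with the original:
(A) x + y  ->  (-7x) + (-7y) = -7x - 7y   [differs from x + y: not invariant]
(B) xy  ->  (-7x)(-7y) = 49xy   [differs from xy: not invariant]
(C) y/x  ->  (-7y)/(-7x) = y/x   [equals y/x: invariant]
(D) x^2 + y^2  ->  (-7x)^2 + (-7y)^2 = 49x^2 + 49y^2   [differs from x^2 + y^2: not invariant]

Only option (C), y/x, is unchanged by the transformation.
The common factor -7 cancels in a ratio of coordinates, while sums, products and sums of squares pick up factors of -7 or 49.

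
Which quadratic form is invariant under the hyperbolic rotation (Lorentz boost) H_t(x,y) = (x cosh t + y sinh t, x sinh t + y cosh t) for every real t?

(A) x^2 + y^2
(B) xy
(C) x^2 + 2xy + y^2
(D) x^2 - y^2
D

Write x' = x cosh t + y sinh t, y' = x sinh t + y cosh t and substitute into each option:
(A) x^2 + y^2: (x cosh t + y sinh t)^2 + (x sinh t + y cosh t)^2 = (x^2 + y^2)(cosh^2 t + sinh^2 t) + 4xy sinh t cosh t = (x^2 + y^2) cosh 2t + 2xy sinh 2t   [not invariant for t != 0]
(B) xy: (x cosh t + y sinh t)(x sinh t + y cosh t) = xy(cosh^2 t + sinh^2 t) + (x^2 + y^2) sinh t cosh t = xy cosh 2t + (x^2 + y^2)(sinh 2t)/2   [not invariant for t != 0]
(C) x^2 + 2xy + y^2: (x' + y')^2 with x' + y' = (x + y)(cosh t + sinh t) = (x + y)e^t, so it becomes (x + y)^2 e^(2t)   [not invariant for t != 0]
(D) x^2 - y^2: (x cosh t + y sinh t)^2 - (x sinh t + y cosh t)^2 = x^2(cosh^2 t - sinh^2 t) + 2xy(cosh t sinh t - sinh t cosh t) + y^2(sinh^2 t - cosh^2 t) = x^2 - y^2   [invariant, using cosh^2 t - sinh^2 t = 1]

Only (D) x^2 - y^2 is unchanged; it is the Minkowski form preserved by Lorentz boosts, just as x^2 + y^2 is preserved by ordinary rotations.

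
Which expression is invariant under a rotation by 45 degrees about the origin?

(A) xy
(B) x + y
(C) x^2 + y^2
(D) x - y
C

A rotation by 45 degrees sends (x, y) to (sqrt(2)x/2 - sqrt(2)y/2, sqrt(2)x/2 + sqrt(2)y/2).
Substitute the transformed coordinates into each option and compare with the original:
(A) xy  ->  (sqrt(2)x/2 - sqrt(2)y/2)(sqrt(2)x/2 + sqrt(2)y/2) = x^2/2 - y^2/2   [differs from xy: not invariant]
(B) x + y  ->  (sqrt(2)x/2 - sqrt(2)y/2) + (sqrt(2)x/2 + sqrt(2)y/2) = sqrt(2)x   [differs from x + y: not invariant]
(C) x^2 + y^2  ->  (sqrt(2)x/2 - sqrt(2)y/2)^2 + (sqrt(2)x/2 + sqrt(2)y/2)^2 = x^2 + y^2   [equals x^2 + y^2: invariant]
(D) x - y  ->  (sqrt(2)x/2 - sqrt(2)y/2) - (sqrt(2)x/2 + sqrt(2)y/2) = -sqrt(2)y   [differs from x - y: not invariant]

Only option (C), x^2 + y^2, is unchanged by the transformation.
Geometrically, x^2 + y^2 is the squared distance from the origin, which every rotation about the origin preserves.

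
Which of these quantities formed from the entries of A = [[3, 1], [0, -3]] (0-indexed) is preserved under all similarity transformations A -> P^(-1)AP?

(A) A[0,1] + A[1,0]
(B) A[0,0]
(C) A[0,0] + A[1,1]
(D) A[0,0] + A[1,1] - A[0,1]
C

A[0,0] + A[1,1] is the trace of A. By the cyclic property of the trace, tr(P^(-1)AP) = tr(APP^(-1)) = tr(A), so it is the same for every matrix similar to A.

The other combinations are not similarity invariants. For example, take P = [[2, 1], [1, 1]] (det P = 1), so P^(-1) = [[1, -1], [-1, 2]] and
B = P^(-1)AP = [[10, 7], [-13, -10]].
Evaluating each option on A and on B:
(A) A[0,1] + A[1,0]: 1 for A, -6 for B -> changes
(B) A[0,0]: 3 for A, 10 for B -> changes
(C) A[0,0] + A[1,1]: 0 for A, 0 for B -> unchanged
(D) A[0,0] + A[1,1] - A[0,1]: -1 for A, -7 for B -> changes

Only (C) A[0,0] + A[1,1] = 0 survives (and it does so for every P, not just this one), so it is the invariant.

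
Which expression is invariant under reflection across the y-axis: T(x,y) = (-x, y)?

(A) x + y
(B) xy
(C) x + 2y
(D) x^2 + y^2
D

The map is reflection across the y-axis: T(x,y) = (-x, y).
Substitute the transformed coordinates into each option and compare with the original:
(A) x + y  ->  (-x) + (y) = -x + y   [differs from x + y: not invariant]
(B) xy  ->  (-x)(y) = -xy   [differs from xy: not invariant]
(C) x + 2y  ->  (-x) + 2(y) = -x + 2y   [differs from x + 2y: not invariant]
(D) x^2 + y^2  ->  (-x)^2 + (y)^2 = x^2 + y^2   [equals x^2 + y^2: invariant]

Only option (D), x^2 + y^2, is unchanged by the transformation.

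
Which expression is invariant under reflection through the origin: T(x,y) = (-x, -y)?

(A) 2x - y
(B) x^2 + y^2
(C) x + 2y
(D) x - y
B

The map is reflection through the origin: T(x,y) = (-x, -y).
Substitute the transformed coordinates into each option and compare with the original:
(A) 2x - y  ->  2(-x) - (-y) = -2x + y   [differs from 2x - y: not invariant]
(B) x^2 + y^2  ->  (-x)^2 + (-y)^2 = x^2 + y^2   [equals x^2 + y^2: invariant]
(C) x + 2y  ->  (-x) + 2(-y) = -x - 2y   [differs from x + 2y: not invariant]
(D) x - y  ->  (-x) - (-y) = -x + y   [differs from x - y: not invariant]

Only option (B), x^2 + y^2, is unchanged by the transformation.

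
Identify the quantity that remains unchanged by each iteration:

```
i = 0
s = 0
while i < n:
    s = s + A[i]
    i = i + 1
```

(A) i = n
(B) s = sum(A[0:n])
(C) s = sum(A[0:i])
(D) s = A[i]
C

A loop invariant must hold before the first iteration and be re-established by every execution of the body.

(C) s = sum(A[0:i]): Initially i = 0 and s = 0 = sum of the empty slice A[0:0]. If s = sum(A[0:i]) holds at the top of an iteration, the body sets s to sum(A[0:i]) + A[i] = sum(A[0:i+1]) and then i to i+1, so s = sum(A[0:i]) holds again. At exit i = n, giving s = sum(A[0:n]).

The other options fail:
(A) i = n: false initially (i = 0); it is the exit condition, not an invariant.
(B) s = sum(A[0:n]): false before the loop (s = 0, not the full sum) -- it only becomes true at exit.
(D) s = A[i]: after the first iteration s = A[0] but i = 1, so s = A[i] compares s with the wrong element (and fails in general).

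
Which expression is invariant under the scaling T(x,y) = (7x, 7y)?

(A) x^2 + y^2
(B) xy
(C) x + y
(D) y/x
D

Under the uniform scaling T(x,y) = (7x, 7y):
Substitute the transformed coordinates into each option and compare with the original:
(A) x^2 + y^2  ->  (7x)^2 + (7y)^2 = 49x^2 + 49y^2   [differs from x^2 + y^2: not invariant]
(B) xy  ->  (7x)(7y) = 49xy   [differs from xy: not invariant]
(C) x + y  ->  (7x) + (7y) = 7x + 7y   [differs from x + y: not invariant]
(D) y/x  ->  (7y)/(7x) = y/x   [equals y/x: invariant]

Only option (D), y/x, is unchanged by the transformation.
The common factor 7 cancels in a ratio of coordinates, while sums, products and sums of squares pick up factors of 7 or 49.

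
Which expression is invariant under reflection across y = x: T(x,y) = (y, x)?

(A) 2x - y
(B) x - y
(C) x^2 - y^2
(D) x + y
D

The map is reflection across y = x: T(x,y) = (y, x).
Substitute the transformed coordinates into each option and compare with the original:
(A) 2x - y  ->  2(y) - (x) = -x + 2y   [differs from 2x - y: not invariant]
(B) x - y  ->  (y) - (x) = -x + y   [differs from x - y: not invariant]
(C) x^2 - y^2  ->  (y)^2 - (x)^2 = -x^2 + y^2   [differs from x^2 - y^2: not invariant]
(D) x + y  ->  (y) + (x) = x + y   [equals x + y: invariant]

Only option (D), x + y, is unchanged by the transformation.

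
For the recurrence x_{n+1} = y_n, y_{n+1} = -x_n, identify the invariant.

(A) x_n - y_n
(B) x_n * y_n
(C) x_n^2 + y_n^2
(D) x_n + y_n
C

For the recurrence x_{n+1} = y_n, y_{n+1} = -x_n:

x_{n+1}^2 + y_{n+1}^2 = y_n^2 + (-x_n)^2 = x_n^2 + y_n^2
The sum of squares is conserved (like energy in a harmonic oscillator).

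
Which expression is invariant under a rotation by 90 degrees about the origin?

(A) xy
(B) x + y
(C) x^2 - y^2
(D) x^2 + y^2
D

A rotation by 90 degrees sends (x, y) to (-y, x).
Substitute the transformed coordinates into each option and compare with the original:
(A) xy  ->  (-y)(x) = -xy   [differs from xy: not invariant]
(B) x + y  ->  (-y) + (x) = x - y   [differs from x + y: not invariant]
(C) x^2 - y^2  ->  (-y)^2 - (x)^2 = -x^2 + y^2   [differs from x^2 - y^2: not invariant]
(D) x^2 + y^2  ->  (-y)^2 + (x)^2 = x^2 + y^2   [equals x^2 + y^2: invariant]

Only option (D), x^2 + y^2, is unchanged by the transformation.
Geometrically, x^2 + y^2 is the squared distance from the origin, which every rotation about the origin preserves.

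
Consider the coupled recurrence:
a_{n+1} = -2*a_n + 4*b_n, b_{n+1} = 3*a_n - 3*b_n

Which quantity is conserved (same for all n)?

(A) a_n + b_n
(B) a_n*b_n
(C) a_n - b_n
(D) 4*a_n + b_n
A

Replace a_n by a_{n+1} = -2*a_n + 4*b_n and b_n by b_{n+1} = 3*a_n - 3*b_n in each option and simplify:
(A) a_n + b_n  ->  (-2*a_n + 4*b_n) + (3*a_n - 3*b_n) = a_n + b_n   [conserved]
(B) a_n*b_n  ->  (-2*a_n + 4*b_n)*(3*a_n - 3*b_n) = -6*a_n^2 + 18*a_n*b_n - 12*b_n^2   [not conserved]
(C) a_n - b_n  ->  (-2*a_n + 4*b_n) - (3*a_n - 3*b_n) = -5*a_n + 7*b_n   [not conserved]
(D) 4*a_n + b_n  ->  4*(-2*a_n + 4*b_n) + (3*a_n - 3*b_n) = -5*a_n + 13*b_n   [not conserved]

Only (A) a_n + b_n returns to itself after one step, so it is the conserved quantity.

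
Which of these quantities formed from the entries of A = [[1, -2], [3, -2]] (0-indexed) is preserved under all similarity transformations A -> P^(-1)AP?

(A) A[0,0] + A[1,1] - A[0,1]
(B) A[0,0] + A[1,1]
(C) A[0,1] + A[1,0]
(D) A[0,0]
B

A[0,0] + A[1,1] is the trace of A. By the cyclic property of the trace, tr(P^(-1)AP) = tr(APP^(-1)) = tr(A), so it is the same for every matrix similar to A.

The other combinations are not similarity invariants. For example, take P = [[1, -1], [0, 1]] (det P = 1), so P^(-1) = [[1, 1], [0, 1]] and
B = P^(-1)AP = [[4, -8], [3, -5]].
Evaluating each option on A and on B:
(A) A[0,0] + A[1,1] - A[0,1]: 1 for A, 7 for B -> changes
(B) A[0,0] + A[1,1]: -1 for A, -1 for B -> unchanged
(C) A[0,1] + A[1,0]: 1 for A, -5 for B -> changes
(D) A[0,0]: 1 for A, 4 for B -> changes

Only (B) A[0,0] + A[1,1] = -1 survives (and it does so for every P, not just this one), so it is the invariant.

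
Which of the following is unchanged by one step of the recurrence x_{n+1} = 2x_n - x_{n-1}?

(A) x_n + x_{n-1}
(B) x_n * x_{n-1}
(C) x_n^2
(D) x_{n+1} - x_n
D

For the recurrence x_{n+1} = 2x_n - x_{n-1}:

If x_{n+1} = 2x_n - x_{n-1}, then:
x_{n+1} - x_n = x_n - x_{n-1}
The first difference is constant throughout the sequence.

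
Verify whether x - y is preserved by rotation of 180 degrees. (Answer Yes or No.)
No

Applying rotation by 180 degrees: x' = x*cos(180 degrees) - y*sin(180 degrees) = -x, y' = x*sin(180 degrees) + y*cos(180 degrees) = -y

Substituting into x - y:
(-x) - (-y)
= -x + y

This differs from the original expression x - y, so it is NOT invariant.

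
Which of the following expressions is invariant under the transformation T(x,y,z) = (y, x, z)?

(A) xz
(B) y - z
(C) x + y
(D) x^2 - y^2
C

Apply T(x,y,z) = (y, x, z) to each option, i.e. replace (x, y, z) by the transformed coordinates.
Substitute the transformed coordinates into each option and compare with the original:
(A) xz  ->  (y)(z) = yz   [differs from xz: not invariant]
(B) y - z  ->  (x) - (z) = x - z   [differs from y - z: not invariant]
(C) x + y  ->  (y) + (x) = x + y   [equals x + y: invariant]
(D) x^2 - y^2  ->  (y)^2 - (x)^2 = -x^2 + y^2   [differs from x^2 - y^2: not invariant]

Only option (C), x + y, is unchanged by the transformation.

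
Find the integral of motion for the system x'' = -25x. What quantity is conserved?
E = (x')^2 + 25x^2

Multiply the equation by x':
x' * x'' = -25x * x'
The left side is d/dt[(x')^2/2] and the right side is d/dt[-25x^2/2], so
d/dt[(x')^2/2 + 25x^2/2] = 0, i.e. (x')^2/2 + 25x^2/2 = constant.
Multiplying by 2, the integral of motion is E = (x')^2 + 25x^2.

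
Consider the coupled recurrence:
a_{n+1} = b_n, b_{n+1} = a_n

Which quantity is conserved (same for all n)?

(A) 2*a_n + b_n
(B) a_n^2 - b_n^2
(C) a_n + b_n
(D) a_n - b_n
C

Replace a_n by a_{n+1} = b_n and b_n by b_{n+1} = a_n in each option and simplify:
(A) 2*a_n + b_n  ->  2*(b_n) + (a_n) = a_n + 2*b_n   [not conserved]
(B) a_n^2 - b_n^2  ->  (b_n)^2 - (a_n)^2 = -a_n^2 + b_n^2   [not conserved]
(C) a_n + b_n  ->  (b_n) + (a_n) = a_n + b_n   [conserved]
(D) a_n - b_n  ->  (b_n) - (a_n) = -a_n + b_n   [not conserved]

Only (C) a_n + b_n returns to itself after one step, so it is the conserved quantity.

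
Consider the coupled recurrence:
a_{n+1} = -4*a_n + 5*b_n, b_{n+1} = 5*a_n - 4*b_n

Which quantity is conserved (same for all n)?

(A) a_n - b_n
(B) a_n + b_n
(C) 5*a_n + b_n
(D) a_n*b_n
B

Replace a_n by a_{n+1} = -4*a_n + 5*b_n and b_n by b_{n+1} = 5*a_n - 4*b_n in each option and simplify:
(A) a_n - b_n  ->  (-4*a_n + 5*b_n) - (5*a_n - 4*b_n) = -9*a_n + 9*b_n   [not conserved]
(B) a_n + b_n  ->  (-4*a_n + 5*b_n) + (5*a_n - 4*b_n) = a_n + b_n   [conserved]
(C) 5*a_n + b_n  ->  5*(-4*a_n + 5*b_n) + (5*a_n - 4*b_n) = -15*a_n + 21*b_n   [not conserved]
(D) a_n*b_n  ->  (-4*a_n + 5*b_n)*(5*a_n - 4*b_n) = -20*a_n^2 + 41*a_n*b_n - 20*b_n^2   [not conserved]

Only (B) a_n + b_n returns to itself after one step, so it is the conserved quantity.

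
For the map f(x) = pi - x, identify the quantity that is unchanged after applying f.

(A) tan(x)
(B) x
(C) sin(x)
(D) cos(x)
C

For f(x) = pi - x:
sin(pi - x) = sin(x), so sine is invariant under this transformation.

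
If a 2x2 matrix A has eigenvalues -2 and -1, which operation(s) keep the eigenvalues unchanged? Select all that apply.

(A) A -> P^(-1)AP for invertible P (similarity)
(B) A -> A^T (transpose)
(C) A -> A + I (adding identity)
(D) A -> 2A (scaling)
A and B

Eigenvalues are preserved by:
1. Similarity transformations: A -> P^(-1)AP (same characteristic polynomial)
2. Transpose: A^T has the same eigenvalues as A

Eigenvalues are NOT preserved by:
- Adding identity: eigenvalues become -2+1, -1+1
- Scaling: eigenvalues become -4, -2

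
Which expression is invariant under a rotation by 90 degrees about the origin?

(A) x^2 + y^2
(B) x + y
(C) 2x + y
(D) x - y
A

A rotation by 90 degrees sends (x, y) to (-y, x).
Substitute the transformed coordinates into each option and compare with the original:
(A) x^2 + y^2  ->  (-y)^2 + (x)^2 = x^2 + y^2   [equals x^2 + y^2: invariant]
(B) x + y  ->  (-y) + (x) = x - y   [differs from x + y: not invariant]
(C) 2x + y  ->  2(-y) + (x) = x - 2y   [differs from 2x + y: not invariant]
(D) x - y  ->  (-y) - (x) = -x - y   [differs from x - y: not invariant]

Only option (A), x^2 + y^2, is unchanged by the transformation.
Geometrically, x^2 + y^2 is the squared distance from the origin, which every rotation about the origin preserves.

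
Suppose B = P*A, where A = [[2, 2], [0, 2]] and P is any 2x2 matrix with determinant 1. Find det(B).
4

By the multiplicative property of determinants, det(B) = det(P*A) = det(P) * det(A) = det(A),
so the determinant is invariant under multiplication by any determinant-1 matrix; we just need det(A).

det(A) = (2)(2) - (2)(0) = 4 - 0 = 4

Therefore det(B) = 1 * 4 = 4.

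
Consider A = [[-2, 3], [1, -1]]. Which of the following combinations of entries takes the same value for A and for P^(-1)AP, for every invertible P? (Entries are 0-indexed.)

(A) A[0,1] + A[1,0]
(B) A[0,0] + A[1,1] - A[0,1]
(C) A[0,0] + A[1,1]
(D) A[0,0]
C

A[0,0] + A[1,1] is the trace of A. By the cyclic property of the trace, tr(P^(-1)AP) = tr(APP^(-1)) = tr(A), so it is the same for every matrix similar to A.

The other combinations are not similarity invariants. For example, take P = [[1, 1], [0, 1]] (det P = 1), so P^(-1) = [[1, -1], [0, 1]] and
B = P^(-1)AP = [[-3, 1], [1, 0]].
Evaluating each option on A and on B:
(A) A[0,1] + A[1,0]: 4 for A, 2 for B -> changes
(B) A[0,0] + A[1,1] - A[0,1]: -6 for A, -4 for B -> changes
(C) A[0,0] + A[1,1]: -3 for A, -3 for B -> unchanged
(D) A[0,0]: -2 for A, -3 for B -> changes

Only (C) A[0,0] + A[1,1] = -3 survives (and it does so for every P, not just this one), so it is the invariant.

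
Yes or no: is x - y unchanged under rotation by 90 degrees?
No

Applying rotation by 90 degrees: x' = x*cos(90 degrees) - y*sin(90 degrees) = -y, y' = x*sin(90 degrees) + y*cos(90 degrees) = x

Substituting into x - y:
(-y) - (x)
= -x - y

This differs from the original expression x - y, so it is NOT invariant.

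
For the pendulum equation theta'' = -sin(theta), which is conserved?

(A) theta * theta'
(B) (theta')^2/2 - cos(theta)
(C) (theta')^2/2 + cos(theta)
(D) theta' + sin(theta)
B

A first integral I satisfies dI/dt = 0 along every solution. Differentiate each option and use the equation of motion:
(A) d/dt[theta * theta'] = (theta')^2 + theta theta'' = (theta')^2 - theta sin(theta), not identically 0
(B) d/dt[(theta')^2/2 - cos(theta)] = theta' theta'' + sin(theta) theta' = theta'(-sin(theta)) + theta' sin(theta) = 0
(C) d/dt[(theta')^2/2 + cos(theta)] = theta' theta'' - sin(theta) theta' = -2 theta' sin(theta), not identically 0
(D) d/dt[theta' + sin(theta)] = theta'' + cos(theta) theta' = -sin(theta) + theta' cos(theta), not identically 0

Only (B) has zero time-derivative. This is the total energy: kinetic (theta')^2/2 plus potential -cos(theta).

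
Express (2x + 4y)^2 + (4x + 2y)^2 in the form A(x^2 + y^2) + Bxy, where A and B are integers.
20(x^2 + y^2) + 32xy

Expanding: (2x + 4y)^2 = 4x^2 + 16xy + 16y^2
(4x + 2y)^2 = 16x^2 + 16xy + 4y^2
Sum = (4+16)(x^2+y^2) + 32xy = 20(x^2 + y^2) + 32xy
This is symmetric in x and y.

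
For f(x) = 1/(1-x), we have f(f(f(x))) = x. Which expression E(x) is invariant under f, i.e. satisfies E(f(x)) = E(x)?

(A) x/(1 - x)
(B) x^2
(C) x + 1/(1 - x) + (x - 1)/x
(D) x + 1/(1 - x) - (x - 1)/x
C

Replace x by f(x) = 1/(1 - x) in each option and simplify. As a quick numerical cross-check, also compare E(5) with E(f(5)) = E(-1/4).

(A) x/(1 - x)  ->  (1/(1 - x))/(1 - (1/(1 - x))) = -1/x; check: E(5) = -5/4 but E(-1/4) = -1/5.   [not invariant]
(B) x^2  ->  (1/(1 - x))^2 = (x - 1)^(-2); check: E(5) = 25 but E(-1/4) = 1/16.   [not invariant]
(C) x + 1/(1 - x) + (x - 1)/x  ->  (1/(1 - x)) + 1/(1 - (1/(1 - x))) + ((1/(1 - x)) - 1)/(1/(1 - x)), which simplifies back to x + 1/(1 - x) + (x - 1)/x; check: E(5) = 111/20, E(-1/4) = 111/20.   [invariant]
(D) x + 1/(1 - x) - (x - 1)/x  ->  (1/(1 - x)) + 1/(1 - (1/(1 - x))) - ((1/(1 - x)) - 1)/(1/(1 - x)) = (x^2(1 - x) - x + (x - 1)^2)/(x(x - 1)); check: E(5) = 79/20 but E(-1/4) = -89/20.   [not invariant]

Only (C) is unchanged. Indeed f(f(x)) = 1/(1 - 1/(1-x)) = (1-x)/(-x) = (x-1)/x, so E(x) = x + f(x) + f(f(x)) is the sum over the whole 3-cycle; applying f just permutes the three terms cyclically (x -> f(x) -> f(f(x)) -> x), leaving the sum unchanged.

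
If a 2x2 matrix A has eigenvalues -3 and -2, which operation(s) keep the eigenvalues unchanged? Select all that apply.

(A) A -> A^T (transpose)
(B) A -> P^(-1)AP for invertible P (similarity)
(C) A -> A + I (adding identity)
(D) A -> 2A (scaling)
A and B

Eigenvalues are preserved by:
1. Similarity transformations: A -> P^(-1)AP (same characteristic polynomial)
2. Transpose: A^T has the same eigenvalues as A

Eigenvalues are NOT preserved by:
- Adding identity: eigenvalues become -3+1, -2+1
- Scaling: eigenvalues become -6, -4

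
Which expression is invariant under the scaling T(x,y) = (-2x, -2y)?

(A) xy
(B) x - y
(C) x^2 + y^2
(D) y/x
D

Under the uniform scaling T(x,y) = (-2x, -2y):
Substitute the transformed coordinates into each option and compare with the original:
(A) xy  ->  (-2x)(-2y) = 4xy   [differs from xy: not invariant]
(B) x - y  ->  (-2x) - (-2y) = -2x + 2y   [differs from x - y: not invariant]
(C) x^2 + y^2  ->  (-2x)^2 + (-2y)^2 = 4x^2 + 4y^2   [differs from x^2 + y^2: not invariant]
(D) y/x  ->  (-2y)/(-2x) = y/x   [equals y/x: invariant]

Only option (D), y/x, is unchanged by the transformation.
The common factor -2 cancels in a ratio of coordinates, while sums, products and sums of squares pick up factors of -2 or 4.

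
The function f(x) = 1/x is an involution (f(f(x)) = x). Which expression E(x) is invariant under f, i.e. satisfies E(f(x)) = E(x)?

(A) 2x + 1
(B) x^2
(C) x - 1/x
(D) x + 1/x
D

Replace x by f(x) = 1/x in each option and simplify. As a quick numerical cross-check, also compare E(3) with E(f(3)) = E(1/3).

(A) 2x + 1  ->  2(1/x) + 1 = (x + 2)/x; check: E(3) = 7 but E(1/3) = 5/3.   [not invariant]
(B) x^2  ->  (1/x)^2 = x^(-2); check: E(3) = 9 but E(1/3) = 1/9.   [not invariant]
(C) x - 1/x  ->  (1/x) - 1/(1/x) = -x + 1/x; check: E(3) = 8/3 but E(1/3) = -8/3.   [not invariant]
(D) x + 1/x  ->  (1/x) + 1/(1/x), which simplifies back to x + 1/x; check: E(3) = 10/3, E(1/3) = 10/3.   [invariant]

Only (D) is unchanged. E is symmetric under swapping x with f(x) = 1/x, which is exactly what an involution does.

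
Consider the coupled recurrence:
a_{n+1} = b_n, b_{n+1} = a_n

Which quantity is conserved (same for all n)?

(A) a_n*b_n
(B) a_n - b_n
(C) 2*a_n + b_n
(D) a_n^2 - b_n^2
A

Replace a_n by a_{n+1} = b_n and b_n by b_{n+1} = a_n in each option and simplify:
(A) a_n*b_n  ->  (b_n)*(a_n) = a_n*b_n   [conserved]
(B) a_n - b_n  ->  (b_n) - (a_n) = -a_n + b_n   [not conserved]
(C) 2*a_n + b_n  ->  2*(b_n) + (a_n) = a_n + 2*b_n   [not conserved]
(D) a_n^2 - b_n^2  ->  (b_n)^2 - (a_n)^2 = -a_n^2 + b_n^2   [not conserved]

Only (A) a_n*b_n returns to itself after one step, so it is the conserved quantity.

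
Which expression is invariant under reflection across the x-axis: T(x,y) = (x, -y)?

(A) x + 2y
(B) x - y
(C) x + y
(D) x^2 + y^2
D

The map is reflection across the x-axis: T(x,y) = (x, -y).
Substitute the transformed coordinates into each option and compare with the original:
(A) x + 2y  ->  (x) + 2(-y) = x - 2y   [differs from x + 2y: not invariant]
(B) x - y  ->  (x) - (-y) = x + y   [differs from x - y: not invariant]
(C) x + y  ->  (x) + (-y) = x - y   [differs from x + y: not invariant]
(D) x^2 + y^2  ->  (x)^2 + (-y)^2 = x^2 + y^2   [equals x^2 + y^2: invariant]

Only option (D), x^2 + y^2, is unchanged by the transformation.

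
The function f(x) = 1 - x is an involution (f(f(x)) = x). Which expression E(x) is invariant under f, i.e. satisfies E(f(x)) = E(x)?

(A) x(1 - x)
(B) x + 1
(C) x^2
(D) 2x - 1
A

Replace x by f(x) = 1 - x in each option and simplify. As a quick numerical cross-check, also compare E(3) with E(f(3)) = E(-2).

(A) x(1 - x)  ->  (1 - x)(1 - (1 - x)), which simplifies back to x(1 - x); check: E(3) = -6, E(-2) = -6.   [invariant]
(B) x + 1  ->  (1 - x) + 1 = 2 - x; check: E(3) = 4 but E(-2) = -1.   [not invariant]
(C) x^2  ->  (1 - x)^2 = (x - 1)^2; check: E(3) = 9 but E(-2) = 4.   [not invariant]
(D) 2x - 1  ->  2(1 - x) - 1 = 1 - 2x; check: E(3) = 5 but E(-2) = -5.   [not invariant]

Only (A) is unchanged. E is symmetric under swapping x with f(x) = 1 - x, which is exactly what an involution does.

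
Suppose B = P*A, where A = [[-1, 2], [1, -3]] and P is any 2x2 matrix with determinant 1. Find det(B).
1

By the multiplicative property of determinants, det(B) = det(P*A) = det(P) * det(A) = det(A),
so the determinant is invariant under multiplication by any determinant-1 matrix; we just need det(A).

det(A) = (-1)(-3) - (2)(1) = 3 - 2 = 1

Therefore det(B) = 1 * 1 = 1.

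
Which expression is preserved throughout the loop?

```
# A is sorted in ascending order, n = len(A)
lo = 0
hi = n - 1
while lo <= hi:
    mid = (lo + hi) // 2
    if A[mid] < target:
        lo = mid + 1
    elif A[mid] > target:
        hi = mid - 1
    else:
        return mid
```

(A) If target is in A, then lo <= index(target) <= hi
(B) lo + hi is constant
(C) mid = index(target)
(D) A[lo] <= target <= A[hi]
A

A loop invariant must hold before the first iteration and be re-established by every execution of the body.

(A) If target is in A, then lo <= index(target) <= hi: Before the loop [lo, hi] = [0, n-1] covers every index. When A[mid] < target, sortedness puts target strictly to the right of mid, so setting lo = mid + 1 keeps index(target) in [lo, hi]; symmetrically for hi = mid - 1. Hence 'if target is in A then lo <= index(target) <= hi' holds after every iteration, and when lo > hi it proves target is absent.

The other options fail:
(B) lo + hi is constant: each iteration moves exactly one of lo, hi, so lo + hi changes (e.g. 0 + (n-1) becomes (mid+1) + (n-1)).
(C) mid = index(target): mid is just the current probe; it equals index(target) only on the iteration that returns.
(D) A[lo] <= target <= A[hi]: fails when target is not in A (e.g. target < A[0] already violates it before the loop), so it is not maintained in general.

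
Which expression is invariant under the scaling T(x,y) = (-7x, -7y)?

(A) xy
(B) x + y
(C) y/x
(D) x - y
C

Under the uniform scaling T(x,y) = (-7x, -7y):
Substitute the transformed coordinates into each option and compare with the original:
(A) xy  ->  (-7x)(-7y) = 49xy   [differs from xy: not invariant]
(B) x + y  ->  (-7x) + (-7y) = -7x - 7y   [differs from x + y: not invariant]
(C) y/x  ->  (-7y)/(-7x) = y/x   [equals y/x: invariant]
(D) x - y  ->  (-7x) - (-7y) = -7x + 7y   [differs from x - y: not invariant]

Only option (C), y/x, is unchanged by the transformation.
The common factor -7 cancels in a ratio of coordinates, while sums, products and sums of squares pick up factors of -7 or 49.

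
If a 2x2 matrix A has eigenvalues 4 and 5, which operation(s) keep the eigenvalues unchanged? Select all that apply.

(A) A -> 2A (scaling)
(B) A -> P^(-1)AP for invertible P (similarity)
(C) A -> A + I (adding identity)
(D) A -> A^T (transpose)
B and D

Eigenvalues are preserved by:
1. Similarity transformations: A -> P^(-1)AP (same characteristic polynomial)
2. Transpose: A^T has the same eigenvalues as A

Eigenvalues are NOT preserved by:
- Adding identity: eigenvalues become 4+1, 5+1
- Scaling: eigenvalues become 8, 10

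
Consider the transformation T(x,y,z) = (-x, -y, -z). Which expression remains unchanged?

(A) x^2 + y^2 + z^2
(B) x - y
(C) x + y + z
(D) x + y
A

Apply T(x,y,z) = (-x, -y, -z) to each option, i.e. replace (x, y, z) by the transformed coordinates.
Substitute the transformed coordinates into each option and compare with the original:
(A) x^2 + y^2 + z^2  ->  (-x)^2 + (-y)^2 + (-z)^2 = x^2 + y^2 + z^2   [equals x^2 + y^2 + z^2: invariant]
(B) x - y  ->  (-x) - (-y) = -x + y   [differs from x - y: not invariant]
(C) x + y + z  ->  (-x) + (-y) + (-z) = -x - y - z   [differs from x + y + z: not invariant]
(D) x + y  ->  (-x) + (-y) = -x - y   [differs from x + y: not invariant]

Only option (A), x^2 + y^2 + z^2, is unchanged by the transformation.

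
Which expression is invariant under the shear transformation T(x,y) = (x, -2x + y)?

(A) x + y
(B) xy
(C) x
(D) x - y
C

Under the shear T(x,y) = (x, -2x + y):
Substitute the transformed coordinates into each option and compare with the original:
(A) x + y  ->  (x) + (-2x + y) = -x + y   [differs from x + y: not invariant]
(B) xy  ->  (x)(-2x + y) = -2x^2 + xy   [differs from xy: not invariant]
(C) x  ->  (x) = x   [equals x: invariant]
(D) x - y  ->  (x) - (-2x + y) = 3x - y   [differs from x - y: not invariant]

Only option (C), x, is unchanged by the transformation.
A vertical shear moves points parallel to the y-axis, so the x-coordinate (and any function of x alone) is unchanged.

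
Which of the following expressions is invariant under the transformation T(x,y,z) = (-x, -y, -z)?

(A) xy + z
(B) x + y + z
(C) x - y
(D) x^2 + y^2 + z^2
D

Apply T(x,y,z) = (-x, -y, -z) to each option, i.e. replace (x, y, z) by the transformed coordinates.
Substitute the transformed coordinates into each option and compare with the original:
(A) xy + z  ->  (-x)(-y) + (-z) = xy - z   [differs from xy + z: not invariant]
(B) x + y + z  ->  (-x) + (-y) + (-z) = -x - y - z   [differs from x + y + z: not invariant]
(C) x - y  ->  (-x) - (-y) = -x + y   [differs from x - y: not invariant]
(D) x^2 + y^2 + z^2  ->  (-x)^2 + (-y)^2 + (-z)^2 = x^2 + y^2 + z^2   [equals x^2 + y^2 + z^2: invariant]

Only option (D), x^2 + y^2 + z^2, is unchanged by the transformation.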